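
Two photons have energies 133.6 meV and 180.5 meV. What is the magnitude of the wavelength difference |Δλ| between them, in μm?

2.41 μm

Using λ = hc/E: λ₁ = 9.2803·10^-6 m, λ₂ = 6.8689·10^-6 m.
|Δλ| = |9.2803·10^-6 − 6.8689·10^-6| = 2.41·10^-6 m = 2.41 μm.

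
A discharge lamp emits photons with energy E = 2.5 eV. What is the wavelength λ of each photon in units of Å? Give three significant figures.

4960 Å

(h = 6.62607015e-34 J·s, c = 2.99792458e8 m/s, 1 eV = 1.602176634e-19 J.)
In SI units: E = 2.5 eV = 4.0054e-19 J.
The photon relation is λ = hc/E, giving λ = 4.959e-7 m.
Converting to Å: λ = 4959 Å ≈ 4960 Å.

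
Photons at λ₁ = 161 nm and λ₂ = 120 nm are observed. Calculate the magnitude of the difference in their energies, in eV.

Using E = hc/λ: E₁ = 1.234 × 10^-18 J, E₂ = 1.655 × 10^-18 J.
|ΔE| = |1.234 × 10^-18 − 1.655 × 10^-18| = 4.22 × 10^-19 J = 2.63 eV.

2.63 eV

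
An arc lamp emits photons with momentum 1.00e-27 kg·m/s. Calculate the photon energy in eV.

(c = 2.99792458e8 m/s, 1 eV = 1.602176634e-19 J.)
Since E = pc for a photon, E = 2.998e-19 J.
Converting to eV: E = 1.871 eV ≈ 1.87 eV.

1.87 eV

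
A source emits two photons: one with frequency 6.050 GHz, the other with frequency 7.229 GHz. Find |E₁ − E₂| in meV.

4.88e-3 meV

Using E = hf: E₁ = 4.0088e-24 J, E₂ = 4.7900e-24 J.
|ΔE| = |4.0088e-24 − 4.7900e-24| = 7.81e-25 J = 4.88e-3 meV.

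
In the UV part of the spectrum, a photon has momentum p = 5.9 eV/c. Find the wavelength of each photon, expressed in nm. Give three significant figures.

First convert: p = 5.9 eV/c = 3.1531·10^-27 kg·m/s.
For a photon λ = h/p, so λ = 2.101·10^-7 m.
Converting to nm: λ = 210.1 nm ≈ 210 nm.

210 nm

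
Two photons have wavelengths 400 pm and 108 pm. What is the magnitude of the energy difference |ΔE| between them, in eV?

Using E = hc/λ: E₁ = 4.966 × 10^-16 J, E₂ = 1.839 × 10^-15 J.
|ΔE| = |4.966 × 10^-16 − 1.839 × 10^-15| = 1.34 × 10^-15 J = 8380 eV.

8380 eV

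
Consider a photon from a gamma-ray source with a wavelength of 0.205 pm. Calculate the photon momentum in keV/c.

6050 keV/c

Use h = 6.62607015 × 10^-34 J·s, c = 2.99792458 × 10^8 m/s, 1 eV = 1.602176634 × 10^-19 J.
Convert to SI: λ = 0.205 pm = 2.05 × 10^-13 m.
For a photon p = h/λ, so p = 3.232 × 10^-21 kg·m/s.
Converting to keV/c: p = 6048 keV/c ≈ 6050 keV/c.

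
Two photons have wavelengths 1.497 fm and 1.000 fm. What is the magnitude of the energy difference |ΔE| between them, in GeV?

0.412 GeV

Using E = hc/λ: E₁ = 1.3270 × 10^-10 J, E₂ = 1.9864 × 10^-10 J.
|ΔE| = |1.3270 × 10^-10 − 1.9864 × 10^-10| = 6.59 × 10^-11 J = 0.412 GeV.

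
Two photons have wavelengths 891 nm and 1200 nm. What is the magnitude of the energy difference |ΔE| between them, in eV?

Using E = hc/λ: E₁ = 2.229 × 10^-19 J, E₂ = 1.655 × 10^-19 J.
|ΔE| = |2.229 × 10^-19 − 1.655 × 10^-19| = 5.74 × 10^-20 J = 0.358 eV.

0.358 eV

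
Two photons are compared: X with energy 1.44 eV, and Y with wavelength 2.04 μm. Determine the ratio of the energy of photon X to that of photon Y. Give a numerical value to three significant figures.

E_X = 2.307·10^-19 J (from energy = 1.44 eV, via E given directly).
E_Y = 9.737·10^-20 J (from wavelength = 2.04 μm, via E = hc/λ).
Ratio = 2.307·10^-19 / 9.737·10^-20 = 2.37.

2.37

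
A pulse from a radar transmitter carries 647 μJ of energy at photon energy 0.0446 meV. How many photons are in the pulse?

9.05 × 10^19 photons

Per-photon energy: E = 7.146 × 10^-24 J (from energy = 0.0446 meV).
N = E_total / E_photon = 6.47 × 10^-4 J / 7.146 × 10^-24 J = 9.05 × 10^19.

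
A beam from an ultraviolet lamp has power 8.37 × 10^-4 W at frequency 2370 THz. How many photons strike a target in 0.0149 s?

Total energy: E_total = P·t = 8.37 × 10^-4 × 0.0149 = 1.247 × 10^-5 J.
Per-photon energy: E = 1.570 × 10^-18 J.
N = E_total / E_photon = 7.94 × 10^12.

7.94 × 10^12 photons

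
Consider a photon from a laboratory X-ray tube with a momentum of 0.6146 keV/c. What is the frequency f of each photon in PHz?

149 PHz

Convert to SI: p = 0.6146 keV/c = 3.2846 × 10^-25 kg·m/s.
Apply f = pc/h: f = 1.486 × 10^17 Hz.
Converting to PHz: f = 148.6 PHz ≈ 149 PHz.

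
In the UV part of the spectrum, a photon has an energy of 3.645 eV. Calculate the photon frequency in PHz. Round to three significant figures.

0.881 PHz

In SI units: E = 3.645 eV = 5.8399e-19 J.
Apply f = E/h: f = 8.814e14 Hz.
Converting to PHz: f = 0.8814 PHz ≈ 0.881 PHz.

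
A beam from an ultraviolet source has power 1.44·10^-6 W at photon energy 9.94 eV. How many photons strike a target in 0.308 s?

Total energy: E_total = P·t = 1.44·10^-6 × 0.308 = 4.435·10^-7 J.
Per-photon energy: E = 1.593·10^-18 J.
N = E_total / E_photon = 2.78·10^11.

2.78·10^11 photons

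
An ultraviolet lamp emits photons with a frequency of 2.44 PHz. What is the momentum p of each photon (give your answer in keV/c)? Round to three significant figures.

0.0101 keV/c

Take h = 6.62607015e-34 J·s, c = 2.99792458e8 m/s, 1 eV = 1.602176634e-19 J.
First convert: f = 2.44 PHz = 2.44e15 Hz.
Since p = hf/c for a photon, p = 5.393e-27 kg·m/s.
Converting to keV/c: p = 0.01009 keV/c ≈ 0.0101 keV/c.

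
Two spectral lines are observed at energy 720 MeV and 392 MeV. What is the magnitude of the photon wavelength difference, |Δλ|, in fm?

Using λ = hc/E: λ₁ = 1.722 × 10^-15 m, λ₂ = 3.163 × 10^-15 m.
|Δλ| = |1.722 × 10^-15 − 3.163 × 10^-15| = 1.44 × 10^-15 m = 1.44 fm.

1.44 fm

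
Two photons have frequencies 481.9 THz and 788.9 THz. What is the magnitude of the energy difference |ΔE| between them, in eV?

Using E = hf: E₁ = 3.1931·10^-19 J, E₂ = 5.2273·10^-19 J.
|ΔE| = |3.1931·10^-19 − 5.2273·10^-19| = 2.03·10^-19 J = 1.27 eV.

1.27 eV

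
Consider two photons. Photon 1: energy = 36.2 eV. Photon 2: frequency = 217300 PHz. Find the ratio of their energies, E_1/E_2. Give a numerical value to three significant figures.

4.03 × 10^-5

E_1 = 5.800 × 10^-18 J (from energy = 36.2 eV, via E given directly).
E_2 = 1.440 × 10^-13 J (from frequency = 217300 PHz, via E = hf).
Ratio = 5.800 × 10^-18 / 1.440 × 10^-13 = 4.03 × 10^-5.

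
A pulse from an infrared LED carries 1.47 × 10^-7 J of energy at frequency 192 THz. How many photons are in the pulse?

Per-photon energy: E = 1.272 × 10^-19 J (from frequency = 192 THz).
N = E_total / E_photon = 1.47 × 10^-7 J / 1.272 × 10^-19 J = 1.16 × 10^12.

1.16 × 10^12 photons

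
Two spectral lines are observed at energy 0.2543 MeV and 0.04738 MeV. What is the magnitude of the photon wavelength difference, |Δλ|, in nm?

0.0213 nm

Using λ = hc/E: λ₁ = 4.8755e-12 m, λ₂ = 2.6168e-11 m.
|Δλ| = |4.8755e-12 − 2.6168e-11| = 2.13e-11 m = 0.0213 nm.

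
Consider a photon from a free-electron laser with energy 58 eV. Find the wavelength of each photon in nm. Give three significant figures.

21.4 nm

In SI units: E = 58 eV = 9.2926e-18 J.
The photon relation is λ = hc/E, giving λ = 2.138e-8 m.
Converting to nm: λ = 21.38 nm ≈ 21.4 nm.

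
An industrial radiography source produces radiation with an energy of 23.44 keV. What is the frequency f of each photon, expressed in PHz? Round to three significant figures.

5670 PHz

In SI units: E = 23.44 keV = 3.7555·10^-15 J.
Apply f = E/h: f = 5.668·10^18 Hz.
Converting to PHz: f = 5668 PHz ≈ 5670 PHz.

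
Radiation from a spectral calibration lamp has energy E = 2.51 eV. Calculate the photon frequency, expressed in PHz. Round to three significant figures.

0.607 PHz

(h = 6.62607015e-34 J·s, 1 eV = 1.602176634e-19 J.)
Convert to SI: E = 2.51 eV = 4.0215e-19 J.
The photon relation is f = E/h, giving f = 6.069e14 Hz.
Converting to PHz: f = 0.6069 PHz ≈ 0.607 PHz.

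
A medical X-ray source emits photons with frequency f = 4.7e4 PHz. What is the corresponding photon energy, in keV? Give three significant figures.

Use h = 6.62607015e-34 J·s, 1 eV = 1.602176634e-19 J.
In SI units: f = 4.7e4 PHz = 4.7e19 Hz.
The photon relation is E = hf, giving E = 3.114e-14 J.
Converting to keV: E = 194.4 keV ≈ 194 keV.

194 keV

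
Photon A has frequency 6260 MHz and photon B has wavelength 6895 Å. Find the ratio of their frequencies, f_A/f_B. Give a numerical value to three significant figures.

f_A = 6.260 × 10^9 Hz (from frequency = 6260 MHz, via f given directly).
f_B = 4.348 × 10^14 Hz (from wavelength = 6895 Å, via f = c/λ).
Ratio = 6.260 × 10^9 / 4.348 × 10^14 = 1.44 × 10^-5.

1.44 × 10^-5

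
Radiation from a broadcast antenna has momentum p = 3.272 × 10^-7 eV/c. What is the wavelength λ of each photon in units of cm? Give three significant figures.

Take h = 6.62607015 × 10^-34 J·s, c = 2.99792458 × 10^8 m/s, 1 eV = 1.602176634 × 10^-19 J.
First convert: p = 3.272 × 10^-7 eV/c = 1.7487 × 10^-34 kg·m/s.
For a photon λ = h/p, so λ = 3.789 m.
Converting to cm: λ = 378.9 cm ≈ 379 cm.

379 cm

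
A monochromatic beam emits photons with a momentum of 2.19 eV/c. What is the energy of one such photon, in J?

Take c = 2.99792458e8 m/s, 1 eV = 1.602176634e-19 J.
First convert: p = 2.19 eV/c = 1.1704e-27 kg·m/s.
For a photon E = pc, so E = 3.509e-19 J.
So E ≈ 3.51e-19 J.

3.51e-19 J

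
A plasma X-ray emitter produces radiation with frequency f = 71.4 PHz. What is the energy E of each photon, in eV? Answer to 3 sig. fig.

295 eV

Convert to SI: f = 71.4 PHz = 7.14 × 10^16 Hz.
Since E = hf for a photon, E = 4.731 × 10^-17 J.
Converting to eV: E = 295.3 eV ≈ 295 eV.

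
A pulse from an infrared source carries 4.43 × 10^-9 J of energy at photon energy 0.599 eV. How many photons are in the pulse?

4.62 × 10^10 photons

Per-photon energy: E = 9.597 × 10^-20 J (from energy = 0.599 eV).
N = E_total / E_photon = 4.43 × 10^-9 J / 9.597 × 10^-20 J = 4.62 × 10^10.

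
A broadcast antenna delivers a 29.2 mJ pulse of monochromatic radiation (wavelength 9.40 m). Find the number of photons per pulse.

Per-photon energy: E = 2.113·10^-26 J (from wavelength = 9.40 m).
N = E_total / E_photon = 0.0292 J / 2.113·10^-26 J = 1.38·10^24.

1.38·10^24 photons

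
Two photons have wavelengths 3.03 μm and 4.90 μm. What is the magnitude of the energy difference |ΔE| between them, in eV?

Using E = hc/λ: E₁ = 6.556 × 10^-20 J, E₂ = 4.054 × 10^-20 J.
|ΔE| = |6.556 × 10^-20 − 4.054 × 10^-20| = 2.50 × 10^-20 J = 0.156 eV.

0.156 eV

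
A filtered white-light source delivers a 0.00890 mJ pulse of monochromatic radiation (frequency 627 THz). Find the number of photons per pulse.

2.14e13 photons

Per-photon energy: E = 4.155e-19 J (from frequency = 627 THz).
N = E_total / E_photon = 8.90e-6 J / 4.155e-19 J = 2.14e13.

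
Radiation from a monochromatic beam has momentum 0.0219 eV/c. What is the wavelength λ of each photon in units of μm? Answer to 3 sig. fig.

First convert: p = 0.0219 eV/c = 1.1704 × 10^-29 kg·m/s.
Apply λ = h/p: λ = 5.661 × 10^-5 m.
Converting to μm: λ = 56.61 μm ≈ 56.6 μm.

56.6 μm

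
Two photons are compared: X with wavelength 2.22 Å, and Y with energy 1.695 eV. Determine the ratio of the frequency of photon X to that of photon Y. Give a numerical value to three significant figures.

3290

f_X = 1.350 × 10^18 Hz (from wavelength = 2.22 Å, via f = c/λ).
f_Y = 4.098 × 10^14 Hz (from energy = 1.695 eV, via f = E/h).
Ratio = 1.350 × 10^18 / 4.098 × 10^14 = 3290.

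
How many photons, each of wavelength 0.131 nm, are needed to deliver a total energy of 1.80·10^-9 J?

1.19·10^6 photons

Per-photon energy: E = 1.516·10^-15 J (from wavelength = 0.131 nm).
N = E_total / E_photon = 1.80·10^-9 J / 1.516·10^-15 J = 1.19·10^6.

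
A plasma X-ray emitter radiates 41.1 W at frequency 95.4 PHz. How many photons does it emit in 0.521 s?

3.39e17 photons

Total energy: E_total = P·t = 41.1 × 0.521 = 21.41 J.
Per-photon energy: E = 6.321e-17 J.
N = E_total / E_photon = 3.39e17.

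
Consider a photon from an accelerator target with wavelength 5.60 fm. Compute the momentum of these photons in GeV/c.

0.221 GeV/c

Take h = 6.62607015e-34 J·s, c = 2.99792458e8 m/s, 1 eV = 1.602176634e-19 J.
Convert to SI: λ = 5.60 fm = 5.60e-15 m.
The photon relation is p = h/λ, giving p = 1.183e-19 kg·m/s.
Converting to GeV/c: p = 0.2214 GeV/c ≈ 0.221 GeV/c.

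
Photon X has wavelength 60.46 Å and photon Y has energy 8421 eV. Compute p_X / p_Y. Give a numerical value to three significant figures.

p_X = 1.096·10^-25 kg·m/s (from wavelength = 60.46 Å, via p = h/λ).
p_Y = 4.500·10^-24 kg·m/s (from energy = 8421 eV, via p = E/c).
Ratio = 1.096·10^-25 / 4.500·10^-24 = 0.0244.

0.0244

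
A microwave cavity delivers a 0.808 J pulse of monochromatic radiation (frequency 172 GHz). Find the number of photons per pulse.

Per-photon energy: E = 1.140 × 10^-22 J (from frequency = 172 GHz).
N = E_total / E_photon = 0.808 J / 1.140 × 10^-22 J = 7.09 × 10^21.

7.09 × 10^21 photons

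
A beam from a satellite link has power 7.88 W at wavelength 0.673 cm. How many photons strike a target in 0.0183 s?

Total energy: E_total = P·t = 7.88 × 0.0183 = 0.1442 J.
Per-photon energy: E = 2.952e-23 J.
N = E_total / E_photon = 4.89e21.

4.89e21 photons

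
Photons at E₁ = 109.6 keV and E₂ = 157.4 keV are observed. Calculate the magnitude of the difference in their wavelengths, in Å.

0.0344 Å

Using λ = hc/E: λ₁ = 1.1312·10^-11 m, λ₂ = 7.8770·10^-12 m.
|Δλ| = |1.1312·10^-11 − 7.8770·10^-12| = 3.44·10^-12 m = 0.0344 Å.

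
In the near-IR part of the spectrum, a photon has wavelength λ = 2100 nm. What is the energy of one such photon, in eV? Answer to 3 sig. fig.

0.590 eV

(h = 6.62607015e-34 J·s, c = 2.99792458e8 m/s, 1 eV = 1.602176634e-19 J.)
First convert: λ = 2100 nm = 2.1e-6 m.
For a photon E = hc/λ, so E = 9.459e-20 J.
Converting to eV: E = 0.5904 eV ≈ 0.590 eV.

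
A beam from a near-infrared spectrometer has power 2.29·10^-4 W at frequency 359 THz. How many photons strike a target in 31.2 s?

Total energy: E_total = P·t = 2.29·10^-4 × 31.2 = 0.007145 J.
Per-photon energy: E = 2.379·10^-19 J.
N = E_total / E_photon = 3.00·10^16.

3.00·10^16 photons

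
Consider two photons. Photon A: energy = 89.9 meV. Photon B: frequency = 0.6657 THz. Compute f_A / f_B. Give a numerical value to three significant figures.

f_A = 2.174 × 10^13 Hz (from energy = 89.9 meV, via f = E/h).
f_B = 6.657 × 10^11 Hz (from frequency = 0.6657 THz, via f given directly).
Ratio = 2.174 × 10^13 / 6.657 × 10^11 = 32.7.

32.7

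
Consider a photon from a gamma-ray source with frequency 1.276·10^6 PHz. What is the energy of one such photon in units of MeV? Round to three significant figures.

5.28 MeV

Convert to SI: f = 1.276·10^6 PHz = 1.276·10^21 Hz.
Since E = hf for a photon, E = 8.455·10^-13 J.
Converting to MeV: E = 5.277 MeV ≈ 5.28 MeV.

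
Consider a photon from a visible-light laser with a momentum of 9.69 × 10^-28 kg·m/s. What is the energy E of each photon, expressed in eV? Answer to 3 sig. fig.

1.81 eV

Take c = 2.99792458 × 10^8 m/s, 1 eV = 1.602176634 × 10^-19 J.
The photon relation is E = pc, giving E = 2.905 × 10^-19 J.
Converting to eV: E = 1.813 eV ≈ 1.81 eV.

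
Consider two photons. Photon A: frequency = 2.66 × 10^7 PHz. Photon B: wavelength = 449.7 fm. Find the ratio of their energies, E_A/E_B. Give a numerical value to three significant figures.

E_A = 1.763 × 10^-11 J (from frequency = 2.66 × 10^7 PHz, via E = hf).
E_B = 4.417 × 10^-13 J (from wavelength = 449.7 fm, via E = hc/λ).
Ratio = 1.763 × 10^-11 / 4.417 × 10^-13 = 39.9.

39.9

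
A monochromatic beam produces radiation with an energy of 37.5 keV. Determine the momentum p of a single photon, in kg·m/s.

Take c = 2.99792458 × 10^8 m/s, 1 eV = 1.602176634 × 10^-19 J.
In SI units: E = 37.5 keV = 6.0082 × 10^-15 J.
The photon relation is p = E/c, giving p = 2.004 × 10^-23 kg·m/s.
So p ≈ 2.00 × 10^-23 kg·m/s.

2.00 × 10^-23 kg·m/s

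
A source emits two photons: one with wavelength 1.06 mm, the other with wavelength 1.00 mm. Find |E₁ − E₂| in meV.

0.0702 meV

Using E = hc/λ: E₁ = 1.874·10^-22 J, E₂ = 1.986·10^-22 J.
|ΔE| = |1.874·10^-22 − 1.986·10^-22| = 1.12·10^-23 J = 0.0702 meV.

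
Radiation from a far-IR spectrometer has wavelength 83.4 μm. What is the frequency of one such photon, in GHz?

3590 GHz

Use c = 2.99792458 × 10^8 m/s.
Convert to SI: λ = 83.4 μm = 8.34 × 10^-5 m.
The photon relation is f = c/λ, giving f = 3.595 × 10^12 Hz.
Converting to GHz: f = 3595 GHz ≈ 3590 GHz.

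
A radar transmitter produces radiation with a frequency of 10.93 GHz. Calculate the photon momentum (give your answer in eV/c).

4.52·10^-5 eV/c

Take h = 6.62607015·10^-34 J·s, c = 2.99792458·10^8 m/s, 1 eV = 1.602176634·10^-19 J.
Convert to SI: f = 10.93 GHz = 1.093·10^10 Hz.
Apply p = hf/c: p = 2.416·10^-32 kg·m/s.
Converting to eV/c: p = 4.520·10^-5 eV/c ≈ 4.52·10^-5 eV/c.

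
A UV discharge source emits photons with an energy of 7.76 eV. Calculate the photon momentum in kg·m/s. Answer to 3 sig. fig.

In SI units: E = 7.76 eV = 1.2433 × 10^-18 J.
Apply p = E/c: p = 4.147 × 10^-27 kg·m/s.
So p ≈ 4.15 × 10^-27 kg·m/s.

4.15 × 10^-27 kg·m/s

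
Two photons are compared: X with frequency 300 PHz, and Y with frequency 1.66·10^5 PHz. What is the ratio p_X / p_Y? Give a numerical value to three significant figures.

p_X = 6.631·10^-25 kg·m/s (from frequency = 300 PHz, via p = hf/c).
p_Y = 3.669·10^-22 kg·m/s (from frequency = 1.66·10^5 PHz, via p = hf/c).
Ratio = 6.631·10^-25 / 3.669·10^-22 = 1.81·10^-3.

1.81·10^-3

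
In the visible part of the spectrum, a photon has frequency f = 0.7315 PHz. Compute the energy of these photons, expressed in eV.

3.03 eV

Use h = 6.62607015·10^-34 J·s, 1 eV = 1.602176634·10^-19 J.
Convert to SI: f = 0.7315 PHz = 7.315·10^14 Hz.
The photon relation is E = hf, giving E = 4.847·10^-19 J.
Converting to eV: E = 3.025 eV ≈ 3.03 eV.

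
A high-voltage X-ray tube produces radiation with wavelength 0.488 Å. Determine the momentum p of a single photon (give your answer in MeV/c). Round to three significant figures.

0.0254 MeV/c

Convert to SI: λ = 0.488 Å = 4.88 × 10^-11 m.
For a photon p = h/λ, so p = 1.358 × 10^-23 kg·m/s.
Converting to MeV/c: p = 0.02541 MeV/c ≈ 0.0254 MeV/c.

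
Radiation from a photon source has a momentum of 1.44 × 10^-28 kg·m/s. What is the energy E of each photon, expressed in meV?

269 meV

Take c = 2.99792458 × 10^8 m/s, 1 eV = 1.602176634 × 10^-19 J.
Since E = pc for a photon, E = 4.317 × 10^-20 J.
Converting to meV: E = 269.4 meV ≈ 269 meV.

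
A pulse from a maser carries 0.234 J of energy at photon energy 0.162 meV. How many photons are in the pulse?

9.02 × 10^21 photons

Per-photon energy: E = 2.596 × 10^-23 J (from energy = 0.162 meV).
N = E_total / E_photon = 0.234 J / 2.596 × 10^-23 J = 9.02 × 10^21.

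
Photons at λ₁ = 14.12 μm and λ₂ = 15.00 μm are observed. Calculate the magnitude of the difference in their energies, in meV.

5.15 meV

Using E = hc/λ: E₁ = 1.4068e-20 J, E₂ = 1.3243e-20 J.
|ΔE| = |1.4068e-20 − 1.3243e-20| = 8.25e-22 J = 5.15 meV.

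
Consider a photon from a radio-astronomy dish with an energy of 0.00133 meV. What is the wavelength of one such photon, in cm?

93.2 cm

In SI units: E = 0.00133 meV = 2.1309·10^-25 J.
Since λ = hc/E for a photon, λ = 0.9322 m.
Converting to cm: λ = 93.22 cm ≈ 93.2 cm.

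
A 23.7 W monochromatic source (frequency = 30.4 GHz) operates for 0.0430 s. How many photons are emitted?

Total energy: E_total = P·t = 23.7 × 0.0430 = 1.019 J.
Per-photon energy: E = 2.014 × 10^-23 J.
N = E_total / E_photon = 5.06 × 10^22.

5.06 × 10^22 photons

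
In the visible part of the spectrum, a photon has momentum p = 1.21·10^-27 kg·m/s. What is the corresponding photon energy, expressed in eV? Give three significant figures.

2.26 eV

Use c = 2.99792458·10^8 m/s, 1 eV = 1.602176634·10^-19 J.
The photon relation is E = pc, giving E = 3.627·10^-19 J.
Converting to eV: E = 2.264 eV ≈ 2.26 eV.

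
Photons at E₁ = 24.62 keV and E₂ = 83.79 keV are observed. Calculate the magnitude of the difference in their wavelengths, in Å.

Using λ = hc/E: λ₁ = 5.0359 × 10^-11 m, λ₂ = 1.4797 × 10^-11 m.
|Δλ| = |5.0359 × 10^-11 − 1.4797 × 10^-11| = 3.56 × 10^-11 m = 0.356 Å.

0.356 Å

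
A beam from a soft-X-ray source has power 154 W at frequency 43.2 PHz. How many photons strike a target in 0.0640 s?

Total energy: E_total = P·t = 154 × 0.0640 = 9.856 J.
Per-photon energy: E = 2.862 × 10^-17 J.
N = E_total / E_photon = 3.44 × 10^17.

3.44 × 10^17 photons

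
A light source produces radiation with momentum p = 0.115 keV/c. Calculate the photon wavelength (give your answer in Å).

108 Å

First convert: p = 0.115 keV/c = 6.1459e-26 kg·m/s.
For a photon λ = h/p, so λ = 1.078e-8 m.
Converting to Å: λ = 107.8 Å ≈ 108 Å.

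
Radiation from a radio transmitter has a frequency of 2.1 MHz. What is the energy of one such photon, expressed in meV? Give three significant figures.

8.68·10^-6 meV

(h = 6.62607015·10^-34 J·s, 1 eV = 1.602176634·10^-19 J.)
First convert: f = 2.1 MHz = 2.1·10^6 Hz.
For a photon E = hf, so E = 1.391·10^-27 J.
Converting to meV: E = 8.685·10^-6 meV ≈ 8.68·10^-6 meV.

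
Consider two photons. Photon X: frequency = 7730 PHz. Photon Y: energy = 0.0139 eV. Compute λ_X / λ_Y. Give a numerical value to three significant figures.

4.35 × 10^-7

λ_X = 3.878 × 10^-11 m (from frequency = 7730 PHz, via λ = c/f).
λ_Y = 8.920 × 10^-5 m (from energy = 0.0139 eV, via λ = hc/E).
Ratio = 3.878 × 10^-11 / 8.920 × 10^-5 = 4.35 × 10^-7.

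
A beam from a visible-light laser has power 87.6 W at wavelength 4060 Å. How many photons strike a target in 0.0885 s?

1.58e19 photons

Total energy: E_total = P·t = 87.6 × 0.0885 = 7.753 J.
Per-photon energy: E = 4.893e-19 J.
N = E_total / E_photon = 1.58e19.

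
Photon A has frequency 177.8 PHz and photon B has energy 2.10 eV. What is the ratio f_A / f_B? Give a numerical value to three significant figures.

350

f_A = 1.778 × 10^17 Hz (from frequency = 177.8 PHz, via f given directly).
f_B = 5.078 × 10^14 Hz (from energy = 2.10 eV, via f = E/h).
Ratio = 1.778 × 10^17 / 5.078 × 10^14 = 350.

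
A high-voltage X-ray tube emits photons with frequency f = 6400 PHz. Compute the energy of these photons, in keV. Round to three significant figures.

Take h = 6.62607015 × 10^-34 J·s, 1 eV = 1.602176634 × 10^-19 J.
First convert: f = 6400 PHz = 6.4 × 10^18 Hz.
Apply E = hf: E = 4.241 × 10^-15 J.
Converting to keV: E = 26.47 keV ≈ 26.5 keV.

26.5 keV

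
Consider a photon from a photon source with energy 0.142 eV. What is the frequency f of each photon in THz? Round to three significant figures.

(h = 6.62607015·10^-34 J·s, 1 eV = 1.602176634·10^-19 J.)
In SI units: E = 0.142 eV = 2.2751·10^-20 J.
Apply f = E/h: f = 3.434·10^13 Hz.
Converting to THz: f = 34.34 THz ≈ 34.3 THz.

34.3 THz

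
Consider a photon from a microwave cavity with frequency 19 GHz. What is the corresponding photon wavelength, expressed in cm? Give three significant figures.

First convert: f = 19 GHz = 1.9e10 Hz.
For a photon λ = c/f, so λ = 0.01578 m.
Converting to cm: λ = 1.578 cm ≈ 1.58 cm.

1.58 cm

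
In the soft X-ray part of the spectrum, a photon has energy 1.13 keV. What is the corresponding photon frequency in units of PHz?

273 PHz

In SI units: E = 1.13 keV = 1.8105e-16 J.
The photon relation is f = E/h, giving f = 2.732e17 Hz.
Converting to PHz: f = 273.2 PHz ≈ 273 PHz.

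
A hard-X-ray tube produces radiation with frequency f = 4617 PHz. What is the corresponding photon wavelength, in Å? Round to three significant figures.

0.649 Å

(c = 2.99792458e8 m/s.)
First convert: f = 4617 PHz = 4.617e18 Hz.
For a photon λ = c/f, so λ = 6.493e-11 m.
Converting to Å: λ = 0.6493 Å ≈ 0.649 Å.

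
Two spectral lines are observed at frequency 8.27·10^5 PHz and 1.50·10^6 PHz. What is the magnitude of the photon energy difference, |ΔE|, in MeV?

2.78 MeV

Using E = hf: E₁ = 5.480·10^-13 J, E₂ = 9.939·10^-13 J.
|ΔE| = |5.480·10^-13 − 9.939·10^-13| = 4.46·10^-13 J = 2.78 MeV.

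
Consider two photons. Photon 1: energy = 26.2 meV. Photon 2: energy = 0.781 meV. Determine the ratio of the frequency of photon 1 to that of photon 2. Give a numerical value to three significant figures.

33.5

f_1 = 6.335e12 Hz (from energy = 26.2 meV, via f = E/h).
f_2 = 1.888e11 Hz (from energy = 0.781 meV, via f = E/h).
Ratio = 6.335e12 / 1.888e11 = 33.5.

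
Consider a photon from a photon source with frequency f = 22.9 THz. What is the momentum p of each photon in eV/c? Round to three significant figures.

Use h = 6.62607015 × 10^-34 J·s, c = 2.99792458 × 10^8 m/s, 1 eV = 1.602176634 × 10^-19 J.
Convert to SI: f = 22.9 THz = 2.29 × 10^13 Hz.
Apply p = hf/c: p = 5.061 × 10^-29 kg·m/s.
Converting to eV/c: p = 0.09471 eV/c ≈ 0.0947 eV/c.

0.0947 eV/c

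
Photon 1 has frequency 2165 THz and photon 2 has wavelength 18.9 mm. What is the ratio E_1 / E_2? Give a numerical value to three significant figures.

1.36e5

E_1 = 1.435e-18 J (from frequency = 2165 THz, via E = hf).
E_2 = 1.051e-23 J (from wavelength = 18.9 mm, via E = hc/λ).
Ratio = 1.435e-18 / 1.051e-23 = 1.36e5.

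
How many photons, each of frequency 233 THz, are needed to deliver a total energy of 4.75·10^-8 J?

3.08·10^11 photons

Per-photon energy: E = 1.544·10^-19 J (from frequency = 233 THz).
N = E_total / E_photon = 4.75·10^-8 J / 1.544·10^-19 J = 3.08·10^11.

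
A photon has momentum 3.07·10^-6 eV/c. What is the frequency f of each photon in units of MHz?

742 MHz

(h = 6.62607015·10^-34 J·s, c = 2.99792458·10^8 m/s, 1 eV = 1.602176634·10^-19 J.)
First convert: p = 3.07·10^-6 eV/c = 1.6407·10^-33 kg·m/s.
Apply f = pc/h: f = 7.423·10^8 Hz.
Converting to MHz: f = 742.3 MHz ≈ 742 MHz.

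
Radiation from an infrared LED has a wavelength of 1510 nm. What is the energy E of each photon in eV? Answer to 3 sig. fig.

0.821 eV

(h = 6.62607015 × 10^-34 J·s, c = 2.99792458 × 10^8 m/s, 1 eV = 1.602176634 × 10^-19 J.)
In SI units: λ = 1510 nm = 1.51 × 10^-6 m.
For a photon E = hc/λ, so E = 1.316 × 10^-19 J.
Converting to eV: E = 0.8211 eV ≈ 0.821 eV.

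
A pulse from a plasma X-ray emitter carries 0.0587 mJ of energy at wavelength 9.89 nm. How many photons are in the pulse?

2.92 × 10^12 photons

Per-photon energy: E = 2.009 × 10^-17 J (from wavelength = 9.89 nm).
N = E_total / E_photon = 5.87 × 10^-5 J / 2.009 × 10^-17 J = 2.92 × 10^12.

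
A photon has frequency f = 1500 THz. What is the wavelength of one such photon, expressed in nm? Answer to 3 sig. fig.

200 nm

First convert: f = 1500 THz = 1.50e15 Hz.
For a photon λ = c/f, so λ = 1.999e-7 m.
Converting to nm: λ = 199.9 nm ≈ 200 nm.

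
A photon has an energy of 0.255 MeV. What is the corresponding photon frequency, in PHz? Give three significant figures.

6.17e4 PHz

(h = 6.62607015e-34 J·s, 1 eV = 1.602176634e-19 J.)
Convert to SI: E = 0.255 MeV = 4.0856e-14 J.
Since f = E/h for a photon, f = 6.166e19 Hz.
Converting to PHz: f = 61660 PHz ≈ 6.17e4 PHz.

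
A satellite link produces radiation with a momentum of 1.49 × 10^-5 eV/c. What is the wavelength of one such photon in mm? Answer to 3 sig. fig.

83.2 mm

First convert: p = 1.49 × 10^-5 eV/c = 7.9630 × 10^-33 kg·m/s.
The photon relation is λ = h/p, giving λ = 0.08321 m.
Converting to mm: λ = 83.21 mm ≈ 83.2 mm.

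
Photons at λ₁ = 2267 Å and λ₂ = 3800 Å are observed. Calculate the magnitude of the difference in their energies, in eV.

2.21 eV

Using E = hc/λ: E₁ = 8.7624 × 10^-19 J, E₂ = 5.2275 × 10^-19 J.
|ΔE| = |8.7624 × 10^-19 − 5.2275 × 10^-19| = 3.53 × 10^-19 J = 2.21 eV.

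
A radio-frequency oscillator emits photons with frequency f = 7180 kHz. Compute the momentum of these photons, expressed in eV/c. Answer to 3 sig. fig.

2.97e-8 eV/c

Convert to SI: f = 7180 kHz = 7.18e6 Hz.
For a photon p = hf/c, so p = 1.587e-35 kg·m/s.
Converting to eV/c: p = 2.969e-8 eV/c ≈ 2.97e-8 eV/c.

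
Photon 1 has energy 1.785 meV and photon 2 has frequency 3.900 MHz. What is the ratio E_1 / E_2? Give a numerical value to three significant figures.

E_1 = 2.860 × 10^-22 J (from energy = 1.785 meV, via E given directly).
E_2 = 2.584 × 10^-27 J (from frequency = 3.900 MHz, via E = hf).
Ratio = 2.860 × 10^-22 / 2.584 × 10^-27 = 1.11 × 10^5.

1.11 × 10^5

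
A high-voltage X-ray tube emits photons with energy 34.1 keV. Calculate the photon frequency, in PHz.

(h = 6.62607015e-34 J·s, 1 eV = 1.602176634e-19 J.)
Convert to SI: E = 34.1 keV = 5.4634e-15 J.
The photon relation is f = E/h, giving f = 8.245e18 Hz.
Converting to PHz: f = 8245 PHz ≈ 8250 PHz.

8250 PHz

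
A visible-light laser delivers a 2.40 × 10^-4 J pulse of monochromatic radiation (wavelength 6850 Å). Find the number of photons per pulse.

8.28 × 10^14 photons

Per-photon energy: E = 2.900 × 10^-19 J (from wavelength = 6850 Å).
N = E_total / E_photon = 2.40 × 10^-4 J / 2.900 × 10^-19 J = 8.28 × 10^14.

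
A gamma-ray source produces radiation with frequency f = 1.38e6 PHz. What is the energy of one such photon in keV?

Convert to SI: f = 1.38e6 PHz = 1.38e21 Hz.
For a photon E = hf, so E = 9.144e-13 J.
Converting to keV: E = 5707 keV ≈ 5710 keV.

5710 keV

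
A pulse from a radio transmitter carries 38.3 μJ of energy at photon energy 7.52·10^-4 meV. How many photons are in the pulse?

Per-photon energy: E = 1.205·10^-25 J (from energy = 7.52·10^-4 meV).
N = E_total / E_photon = 3.83·10^-5 J / 1.205·10^-25 J = 3.18·10^20.

3.18·10^20 photons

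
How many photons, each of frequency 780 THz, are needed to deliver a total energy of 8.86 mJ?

Per-photon energy: E = 5.168e-19 J (from frequency = 780 THz).
N = E_total / E_photon = 0.00886 J / 5.168e-19 J = 1.71e16.

1.71e16 photons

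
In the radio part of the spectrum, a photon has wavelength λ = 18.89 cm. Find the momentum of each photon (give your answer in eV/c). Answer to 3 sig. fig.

6.56·10^-6 eV/c

(h = 6.62607015·10^-34 J·s, c = 2.99792458·10^8 m/s, 1 eV = 1.602176634·10^-19 J.)
First convert: λ = 18.89 cm = 0.1889 m.
Since p = h/λ for a photon, p = 3.508·10^-33 kg·m/s.
Converting to eV/c: p = 6.563·10^-6 eV/c ≈ 6.56·10^-6 eV/c.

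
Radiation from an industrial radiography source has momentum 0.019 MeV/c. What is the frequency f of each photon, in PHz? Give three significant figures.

4590 PHz

Take h = 6.62607015e-34 J·s, c = 2.99792458e8 m/s, 1 eV = 1.602176634e-19 J.
In SI units: p = 0.019 MeV/c = 1.0154e-23 kg·m/s.
Apply f = pc/h: f = 4.594e18 Hz.
Converting to PHz: f = 4594 PHz ≈ 4590 PHz.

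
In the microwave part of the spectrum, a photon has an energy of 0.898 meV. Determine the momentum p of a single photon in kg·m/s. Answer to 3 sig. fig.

Convert to SI: E = 0.898 meV = 1.4388 × 10^-22 J.
The photon relation is p = E/c, giving p = 4.799 × 10^-31 kg·m/s.
So p ≈ 4.80 × 10^-31 kg·m/s.

4.80 × 10^-31 kg·m/s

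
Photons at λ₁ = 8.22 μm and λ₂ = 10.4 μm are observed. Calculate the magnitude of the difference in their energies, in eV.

Using E = hc/λ: E₁ = 2.417 × 10^-20 J, E₂ = 1.910 × 10^-20 J.
|ΔE| = |2.417 × 10^-20 − 1.910 × 10^-20| = 5.07 × 10^-21 J = 0.0316 eV.

0.0316 eV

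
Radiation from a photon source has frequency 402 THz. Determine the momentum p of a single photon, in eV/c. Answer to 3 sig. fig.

1.66 eV/c

In SI units: f = 402 THz = 4.02 × 10^14 Hz.
Apply p = hf/c: p = 8.885 × 10^-28 kg·m/s.
Converting to eV/c: p = 1.663 eV/c ≈ 1.66 eV/c.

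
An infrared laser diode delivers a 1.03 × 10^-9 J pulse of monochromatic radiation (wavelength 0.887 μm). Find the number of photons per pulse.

Per-photon energy: E = 2.240 × 10^-19 J (from wavelength = 0.887 μm).
N = E_total / E_photon = 1.03 × 10^-9 J / 2.240 × 10^-19 J = 4.60 × 10^9.

4.60 × 10^9 photons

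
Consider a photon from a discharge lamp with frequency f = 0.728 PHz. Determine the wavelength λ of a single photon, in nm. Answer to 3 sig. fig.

Take c = 2.99792458 × 10^8 m/s.
First convert: f = 0.728 PHz = 7.28 × 10^14 Hz.
Apply λ = c/f: λ = 4.118 × 10^-7 m.
Converting to nm: λ = 411.8 nm ≈ 412 nm.

412 nm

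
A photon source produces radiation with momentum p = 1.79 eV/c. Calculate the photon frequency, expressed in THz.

Use h = 6.62607015 × 10^-34 J·s, c = 2.99792458 × 10^8 m/s, 1 eV = 1.602176634 × 10^-19 J.
First convert: p = 1.79 eV/c = 9.5663 × 10^-28 kg·m/s.
Apply f = pc/h: f = 4.328 × 10^14 Hz.
Converting to THz: f = 432.8 THz ≈ 433 THz.

433 THz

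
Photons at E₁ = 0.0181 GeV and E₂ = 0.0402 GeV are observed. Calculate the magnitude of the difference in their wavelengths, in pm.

0.0377 pm

Using λ = hc/E: λ₁ = 6.850 × 10^-14 m, λ₂ = 3.084 × 10^-14 m.
|Δλ| = |6.850 × 10^-14 − 3.084 × 10^-14| = 3.77 × 10^-14 m = 0.0377 pm.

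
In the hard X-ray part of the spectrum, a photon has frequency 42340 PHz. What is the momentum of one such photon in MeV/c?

0.175 MeV/c

Use h = 6.62607015 × 10^-34 J·s, c = 2.99792458 × 10^8 m/s, 1 eV = 1.602176634 × 10^-19 J.
In SI units: f = 42340 PHz = 4.234 × 10^19 Hz.
Apply p = hf/c: p = 9.358 × 10^-23 kg·m/s.
Converting to MeV/c: p = 0.1751 MeV/c ≈ 0.175 MeV/c.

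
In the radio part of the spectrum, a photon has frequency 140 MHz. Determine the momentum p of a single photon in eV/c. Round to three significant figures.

5.79 × 10^-7 eV/c

(h = 6.62607015 × 10^-34 J·s, c = 2.99792458 × 10^8 m/s, 1 eV = 1.602176634 × 10^-19 J.)
Convert to SI: f = 140 MHz = 1.4 × 10^8 Hz.
The photon relation is p = hf/c, giving p = 3.094 × 10^-34 kg·m/s.
Converting to eV/c: p = 5.790 × 10^-7 eV/c ≈ 5.79 × 10^-7 eV/c.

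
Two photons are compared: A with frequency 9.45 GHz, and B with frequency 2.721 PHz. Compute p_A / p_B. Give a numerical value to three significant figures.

3.47e-6

p_A = 2.089e-32 kg·m/s (from frequency = 9.45 GHz, via p = hf/c).
p_B = 6.014e-27 kg·m/s (from frequency = 2.721 PHz, via p = hf/c).
Ratio = 2.089e-32 / 6.014e-27 = 3.47e-6.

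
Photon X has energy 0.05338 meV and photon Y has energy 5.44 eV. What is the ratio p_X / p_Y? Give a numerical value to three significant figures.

9.81e-6

p_X = 2.853e-32 kg·m/s (from energy = 0.05338 meV, via p = E/c).
p_Y = 2.907e-27 kg·m/s (from energy = 5.44 eV, via p = E/c).
Ratio = 2.853e-32 / 2.907e-27 = 9.81e-6.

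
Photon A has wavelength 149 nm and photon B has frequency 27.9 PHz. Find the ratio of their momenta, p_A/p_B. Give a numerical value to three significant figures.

p_A = 4.447e-27 kg·m/s (from wavelength = 149 nm, via p = h/λ).
p_B = 6.167e-26 kg·m/s (from frequency = 27.9 PHz, via p = hf/c).
Ratio = 4.447e-27 / 6.167e-26 = 0.0721.

0.0721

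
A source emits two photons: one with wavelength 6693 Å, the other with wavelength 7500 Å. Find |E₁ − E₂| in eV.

0.199 eV

Using E = hc/λ: E₁ = 2.9679 × 10^-19 J, E₂ = 2.6486 × 10^-19 J.
|ΔE| = |2.9679 × 10^-19 − 2.6486 × 10^-19| = 3.19 × 10^-20 J = 0.199 eV.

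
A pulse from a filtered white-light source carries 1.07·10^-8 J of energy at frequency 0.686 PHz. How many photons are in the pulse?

2.35·10^10 photons

Per-photon energy: E = 4.545·10^-19 J (from frequency = 0.686 PHz).
N = E_total / E_photon = 1.07·10^-8 J / 4.545·10^-19 J = 2.35·10^10.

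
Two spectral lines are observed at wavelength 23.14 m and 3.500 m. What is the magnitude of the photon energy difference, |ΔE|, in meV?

3.01 × 10^-4 meV

Using E = hc/λ: E₁ = 8.5845 × 10^-27 J, E₂ = 5.6756 × 10^-26 J.
|ΔE| = |8.5845 × 10^-27 − 5.6756 × 10^-26| = 4.82 × 10^-26 J = 3.01 × 10^-4 meV.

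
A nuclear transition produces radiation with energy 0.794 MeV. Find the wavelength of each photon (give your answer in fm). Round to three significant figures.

1560 fm

(h = 6.62607015e-34 J·s, c = 2.99792458e8 m/s, 1 eV = 1.602176634e-19 J.)
In SI units: E = 0.794 MeV = 1.2721e-13 J.
The photon relation is λ = hc/E, giving λ = 1.562e-12 m.
Converting to fm: λ = 1562 fm ≈ 1560 fm.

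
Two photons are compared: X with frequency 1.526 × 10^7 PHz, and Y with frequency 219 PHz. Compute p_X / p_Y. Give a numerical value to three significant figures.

6.97 × 10^4

p_X = 3.373 × 10^-20 kg·m/s (from frequency = 1.526 × 10^7 PHz, via p = hf/c).
p_Y = 4.840 × 10^-25 kg·m/s (from frequency = 219 PHz, via p = hf/c).
Ratio = 3.373 × 10^-20 / 4.840 × 10^-25 = 6.97 × 10^4.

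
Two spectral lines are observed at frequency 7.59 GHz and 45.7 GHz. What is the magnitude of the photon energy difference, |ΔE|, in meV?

0.158 meV

Using E = hf: E₁ = 5.029·10^-24 J, E₂ = 3.028·10^-23 J.
|ΔE| = |5.029·10^-24 − 3.028·10^-23| = 2.53·10^-23 J = 0.158 meV.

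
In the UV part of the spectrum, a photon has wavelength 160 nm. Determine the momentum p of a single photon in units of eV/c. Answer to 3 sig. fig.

First convert: λ = 160 nm = 1.6 × 10^-7 m.
For a photon p = h/λ, so p = 4.141 × 10^-27 kg·m/s.
Converting to eV/c: p = 7.749 eV/c ≈ 7.75 eV/c.

7.75 eV/c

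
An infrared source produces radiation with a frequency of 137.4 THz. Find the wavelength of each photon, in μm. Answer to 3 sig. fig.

2.18 μm

In SI units: f = 137.4 THz = 1.374e14 Hz.
Apply λ = c/f: λ = 2.182e-6 m.
Converting to μm: λ = 2.182 μm ≈ 2.18 μm.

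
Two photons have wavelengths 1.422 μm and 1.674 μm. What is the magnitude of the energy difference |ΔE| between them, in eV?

0.131 eV

Using E = hc/λ: E₁ = 1.3969e-19 J, E₂ = 1.1866e-19 J.
|ΔE| = |1.3969e-19 − 1.1866e-19| = 2.10e-20 J = 0.131 eV.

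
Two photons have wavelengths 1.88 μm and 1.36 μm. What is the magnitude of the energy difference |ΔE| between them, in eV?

0.252 eV

Using E = hc/λ: E₁ = 1.057e-19 J, E₂ = 1.461e-19 J.
|ΔE| = |1.057e-19 − 1.461e-19| = 4.04e-20 J = 0.252 eV.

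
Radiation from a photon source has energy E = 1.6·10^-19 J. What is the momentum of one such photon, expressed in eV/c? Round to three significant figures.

0.999 eV/c

Apply p = E/c: p = 5.337·10^-28 kg·m/s.
Converting to eV/c: p = 0.9986 eV/c ≈ 0.999 eV/c.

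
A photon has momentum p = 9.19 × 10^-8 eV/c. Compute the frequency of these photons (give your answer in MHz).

22.2 MHz

Take h = 6.62607015 × 10^-34 J·s, c = 2.99792458 × 10^8 m/s, 1 eV = 1.602176634 × 10^-19 J.
Convert to SI: p = 9.19 × 10^-8 eV/c = 4.9114 × 10^-35 kg·m/s.
Apply f = pc/h: f = 2.222 × 10^7 Hz.
Converting to MHz: f = 22.22 MHz ≈ 22.2 MHz.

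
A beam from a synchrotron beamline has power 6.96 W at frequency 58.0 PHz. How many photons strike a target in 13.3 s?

Total energy: E_total = P·t = 6.96 × 13.3 = 92.57 J.
Per-photon energy: E = 3.843 × 10^-17 J.
N = E_total / E_photon = 2.41 × 10^18.

2.41 × 10^18 photons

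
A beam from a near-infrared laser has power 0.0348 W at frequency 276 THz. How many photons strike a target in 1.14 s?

2.17 × 10^17 photons

Total energy: E_total = P·t = 0.0348 × 1.14 = 0.03967 J.
Per-photon energy: E = 1.829 × 10^-19 J.
N = E_total / E_photon = 2.17 × 10^17.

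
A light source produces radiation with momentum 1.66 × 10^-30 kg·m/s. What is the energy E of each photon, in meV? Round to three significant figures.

3.11 meV

(c = 2.99792458 × 10^8 m/s, 1 eV = 1.602176634 × 10^-19 J.)
Apply E = pc: E = 4.977 × 10^-22 J.
Converting to meV: E = 3.106 meV ≈ 3.11 meV.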